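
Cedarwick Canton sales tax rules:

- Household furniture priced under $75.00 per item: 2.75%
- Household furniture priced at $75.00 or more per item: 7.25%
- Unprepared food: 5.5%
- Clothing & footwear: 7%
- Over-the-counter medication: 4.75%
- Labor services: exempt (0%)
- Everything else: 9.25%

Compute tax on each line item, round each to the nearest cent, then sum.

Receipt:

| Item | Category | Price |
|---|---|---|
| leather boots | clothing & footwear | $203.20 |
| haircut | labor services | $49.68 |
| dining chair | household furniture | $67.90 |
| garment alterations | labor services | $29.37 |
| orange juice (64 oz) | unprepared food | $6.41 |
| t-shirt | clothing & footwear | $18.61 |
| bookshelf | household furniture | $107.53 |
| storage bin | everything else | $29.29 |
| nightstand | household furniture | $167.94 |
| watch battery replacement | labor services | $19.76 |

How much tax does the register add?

$40.43

Leather boots $203.20: clothing & footwear → 7% → $14.22
Haircut $49.68: labor services → 0% → $0.00
Dining chair $67.90: household furniture, under $75.00 → 2.75% → $1.87
Garment alterations $29.37: labor services → 0% → $0.00
Orange juice (64 oz) $6.41: unprepared food → 5.5% → $0.35
T-shirt $18.61: clothing & footwear → 7% → $1.30
Bookshelf $107.53: household furniture, $75.00 or more → 7.25% → $7.80
Storage bin $29.29: everything else → 9.25% → $2.71
Nightstand $167.94: household furniture, $75.00 or more → 7.25% → $12.18
Watch battery replacement $19.76: labor services → 0% → $0.00
Total tax = $14.22 + $1.87 + $0.35 + $1.30 + $7.80 + $2.71 + $12.18 = $40.43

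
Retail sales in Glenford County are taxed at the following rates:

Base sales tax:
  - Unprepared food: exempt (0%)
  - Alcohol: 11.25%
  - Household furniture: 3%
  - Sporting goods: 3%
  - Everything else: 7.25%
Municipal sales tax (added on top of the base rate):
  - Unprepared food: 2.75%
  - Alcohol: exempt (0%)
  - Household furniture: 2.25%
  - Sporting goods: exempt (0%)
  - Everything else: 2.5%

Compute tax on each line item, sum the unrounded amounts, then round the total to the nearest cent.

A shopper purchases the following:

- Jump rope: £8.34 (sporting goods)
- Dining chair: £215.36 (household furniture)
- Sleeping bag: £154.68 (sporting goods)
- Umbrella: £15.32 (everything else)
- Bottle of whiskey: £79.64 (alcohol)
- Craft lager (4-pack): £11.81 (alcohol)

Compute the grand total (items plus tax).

£513.13

Jump rope £8.34: sporting goods → 3% + 0% municipal = 3% → £0.2502
Dining chair £215.36: household furniture → 3% + 2.25% municipal = 5.25% → £11.3064
Sleeping bag £154.68: sporting goods → 3% + 0% municipal = 3% → £4.6404
Umbrella £15.32: everything else → 7.25% + 2.5% municipal = 9.75% → £1.4937
Bottle of whiskey £79.64: alcohol → 11.25% + 0% municipal = 11.25% → £8.9595
Craft lager (4-pack) £11.81: alcohol → 11.25% + 0% municipal = 11.25% → £1.328625
Subtotal = £485.15; unrounded tax = £27.978825 → £27.98; total due = £513.13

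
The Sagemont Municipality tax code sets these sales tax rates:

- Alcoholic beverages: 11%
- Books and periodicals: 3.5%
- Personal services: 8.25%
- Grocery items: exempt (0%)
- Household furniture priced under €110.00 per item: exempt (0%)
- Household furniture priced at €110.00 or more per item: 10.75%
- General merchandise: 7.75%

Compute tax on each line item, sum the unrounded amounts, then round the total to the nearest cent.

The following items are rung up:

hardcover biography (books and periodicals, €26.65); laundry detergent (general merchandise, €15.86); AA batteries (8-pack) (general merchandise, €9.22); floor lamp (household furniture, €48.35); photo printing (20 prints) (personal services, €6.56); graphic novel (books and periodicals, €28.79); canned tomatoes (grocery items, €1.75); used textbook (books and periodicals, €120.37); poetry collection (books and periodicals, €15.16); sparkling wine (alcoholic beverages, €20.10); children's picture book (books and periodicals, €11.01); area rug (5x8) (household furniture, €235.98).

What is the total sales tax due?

€37.13

Hardcover biography €26.65: books and periodicals → 3.5% → €0.93275
Laundry detergent €15.86: general merchandise → 7.75% → €1.22915
AA batteries (8-pack) €9.22: general merchandise → 7.75% → €0.71455
Floor lamp €48.35: household furniture, under €110.00 → 0% → €0.00
Photo printing (20 prints) €6.56: personal services → 8.25% → €0.5412
Graphic novel €28.79: books and periodicals → 3.5% → €1.00765
Canned tomatoes €1.75: grocery items → 0% → €0.00
Used textbook €120.37: books and periodicals → 3.5% → €4.21295
Poetry collection €15.16: books and periodicals → 3.5% → €0.5306
Sparkling wine €20.10: alcoholic beverages → 11% → €2.211
Children's picture book €11.01: books and periodicals → 3.5% → €0.38535
Area rug (5x8) €235.98: household furniture, €110.00 or more → 10.75% → €25.36785
Unrounded tax sum = €37.13305 → €37.13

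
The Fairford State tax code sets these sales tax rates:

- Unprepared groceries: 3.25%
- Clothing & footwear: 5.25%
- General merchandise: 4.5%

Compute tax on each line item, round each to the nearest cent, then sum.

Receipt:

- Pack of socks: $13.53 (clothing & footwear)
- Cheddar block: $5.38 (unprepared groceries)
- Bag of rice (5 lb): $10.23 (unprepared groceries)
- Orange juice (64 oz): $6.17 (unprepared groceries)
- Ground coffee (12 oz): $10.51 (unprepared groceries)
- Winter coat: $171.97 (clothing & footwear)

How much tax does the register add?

Pack of socks $13.53: clothing & footwear → 5.25% → $0.71
Cheddar block $5.38: unprepared groceries → 3.25% → $0.17
Bag of rice (5 lb) $10.23: unprepared groceries → 3.25% → $0.33
Orange juice (64 oz) $6.17: unprepared groceries → 3.25% → $0.20
Ground coffee (12 oz) $10.51: unprepared groceries → 3.25% → $0.34
Winter coat $171.97: clothing & footwear → 5.25% → $9.03
Total tax = $0.71 + $0.17 + $0.33 + $0.20 + $0.34 + $9.03 = $10.78

$10.78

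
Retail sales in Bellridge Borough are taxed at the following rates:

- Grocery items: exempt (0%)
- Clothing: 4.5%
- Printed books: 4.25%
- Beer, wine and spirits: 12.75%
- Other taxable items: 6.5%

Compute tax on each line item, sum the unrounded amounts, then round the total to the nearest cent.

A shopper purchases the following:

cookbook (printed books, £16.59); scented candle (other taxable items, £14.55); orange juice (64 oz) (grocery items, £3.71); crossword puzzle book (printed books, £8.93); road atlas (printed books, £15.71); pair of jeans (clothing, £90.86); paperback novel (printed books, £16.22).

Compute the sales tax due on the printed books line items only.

Cookbook £16.59: printed books → 4.25% → £0.705075
Crossword puzzle book £8.93: printed books → 4.25% → £0.379525
Road atlas £15.71: printed books → 4.25% → £0.667675
Paperback novel £16.22: printed books → 4.25% → £0.68935
Tax on printed books: unrounded sum = £2.441625 → £2.44

£2.44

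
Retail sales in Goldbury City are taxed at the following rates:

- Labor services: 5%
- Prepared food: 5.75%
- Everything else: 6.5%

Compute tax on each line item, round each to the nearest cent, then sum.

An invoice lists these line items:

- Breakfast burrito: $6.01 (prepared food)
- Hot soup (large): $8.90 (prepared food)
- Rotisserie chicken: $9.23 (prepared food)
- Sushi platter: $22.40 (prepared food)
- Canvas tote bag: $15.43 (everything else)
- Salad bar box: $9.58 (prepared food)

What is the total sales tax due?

$4.23

Breakfast burrito $6.01: prepared food → 5.75% → $0.35
Hot soup (large) $8.90: prepared food → 5.75% → $0.51
Rotisserie chicken $9.23: prepared food → 5.75% → $0.53
Sushi platter $22.40: prepared food → 5.75% → $1.29
Canvas tote bag $15.43: everything else → 6.5% → $1.00
Salad bar box $9.58: prepared food → 5.75% → $0.55
Total tax = $0.35 + $0.51 + $0.53 + $1.29 + $1.00 + $0.55 = $4.23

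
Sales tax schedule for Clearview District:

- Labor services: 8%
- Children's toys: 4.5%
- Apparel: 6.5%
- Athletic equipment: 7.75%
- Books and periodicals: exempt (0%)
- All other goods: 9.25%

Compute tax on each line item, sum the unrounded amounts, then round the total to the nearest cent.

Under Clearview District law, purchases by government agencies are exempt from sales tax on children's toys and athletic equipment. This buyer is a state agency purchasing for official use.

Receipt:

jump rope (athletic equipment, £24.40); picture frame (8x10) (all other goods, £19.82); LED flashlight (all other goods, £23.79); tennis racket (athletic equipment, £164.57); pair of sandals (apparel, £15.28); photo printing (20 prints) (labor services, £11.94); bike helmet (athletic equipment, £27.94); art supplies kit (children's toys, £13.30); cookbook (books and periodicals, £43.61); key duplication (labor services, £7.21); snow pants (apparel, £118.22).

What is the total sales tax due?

Jump rope £24.40: athletic equipment, buyer-exempt → 0% → £0.00
Picture frame (8x10) £19.82: all other goods → 9.25% → £1.83335
LED flashlight £23.79: all other goods → 9.25% → £2.200575
Tennis racket £164.57: athletic equipment, buyer-exempt → 0% → £0.00
Pair of sandals £15.28: apparel → 6.5% → £0.9932
Photo printing (20 prints) £11.94: labor services → 8% → £0.9552
Bike helmet £27.94: athletic equipment, buyer-exempt → 0% → £0.00
Art supplies kit £13.30: children's toys, buyer-exempt → 0% → £0.00
Cookbook £43.61: books and periodicals → 0% → £0.00
Key duplication £7.21: labor services → 8% → £0.5768
Snow pants £118.22: apparel → 6.5% → £7.6843
Unrounded tax sum = £14.243425 → £14.24

£14.24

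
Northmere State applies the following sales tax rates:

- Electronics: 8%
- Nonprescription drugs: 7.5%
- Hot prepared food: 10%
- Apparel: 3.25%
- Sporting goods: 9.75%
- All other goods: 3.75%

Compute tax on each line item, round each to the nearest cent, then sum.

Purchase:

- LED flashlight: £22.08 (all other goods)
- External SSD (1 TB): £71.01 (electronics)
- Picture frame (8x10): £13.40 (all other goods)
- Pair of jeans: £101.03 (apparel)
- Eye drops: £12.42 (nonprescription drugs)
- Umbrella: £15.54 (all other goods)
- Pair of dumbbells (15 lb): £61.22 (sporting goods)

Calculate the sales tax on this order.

LED flashlight £22.08: all other goods → 3.75% → £0.83
External SSD (1 TB) £71.01: electronics → 8% → £5.68
Picture frame (8x10) £13.40: all other goods → 3.75% → £0.50
Pair of jeans £101.03: apparel → 3.25% → £3.28
Eye drops £12.42: nonprescription drugs → 7.5% → £0.93
Umbrella £15.54: all other goods → 3.75% → £0.58
Pair of dumbbells (15 lb) £61.22: sporting goods → 9.75% → £5.97
Total tax = £0.83 + £5.68 + £0.50 + £3.28 + £0.93 + £0.58 + £5.97 = £17.77

£17.77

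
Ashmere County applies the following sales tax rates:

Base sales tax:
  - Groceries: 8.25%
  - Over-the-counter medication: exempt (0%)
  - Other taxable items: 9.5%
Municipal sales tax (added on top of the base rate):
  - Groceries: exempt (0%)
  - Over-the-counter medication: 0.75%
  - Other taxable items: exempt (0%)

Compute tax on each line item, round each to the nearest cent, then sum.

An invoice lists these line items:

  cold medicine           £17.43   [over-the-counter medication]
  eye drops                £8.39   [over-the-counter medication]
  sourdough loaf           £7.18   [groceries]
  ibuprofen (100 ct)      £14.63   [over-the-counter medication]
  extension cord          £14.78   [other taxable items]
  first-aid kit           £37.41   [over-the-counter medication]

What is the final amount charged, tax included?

Cold medicine £17.43: over-the-counter medication → 0% + 0.75% municipal = 0.75% → £0.13
Eye drops £8.39: over-the-counter medication → 0% + 0.75% municipal = 0.75% → £0.06
Sourdough loaf £7.18: groceries → 8.25% + 0% municipal = 8.25% → £0.59
Ibuprofen (100 ct) £14.63: over-the-counter medication → 0% + 0.75% municipal = 0.75% → £0.11
Extension cord £14.78: other taxable items → 9.5% + 0% municipal = 9.5% → £1.40
First-aid kit £37.41: over-the-counter medication → 0% + 0.75% municipal = 0.75% → £0.28
Subtotal = £99.82; tax = £2.57; total due = £102.39

£102.39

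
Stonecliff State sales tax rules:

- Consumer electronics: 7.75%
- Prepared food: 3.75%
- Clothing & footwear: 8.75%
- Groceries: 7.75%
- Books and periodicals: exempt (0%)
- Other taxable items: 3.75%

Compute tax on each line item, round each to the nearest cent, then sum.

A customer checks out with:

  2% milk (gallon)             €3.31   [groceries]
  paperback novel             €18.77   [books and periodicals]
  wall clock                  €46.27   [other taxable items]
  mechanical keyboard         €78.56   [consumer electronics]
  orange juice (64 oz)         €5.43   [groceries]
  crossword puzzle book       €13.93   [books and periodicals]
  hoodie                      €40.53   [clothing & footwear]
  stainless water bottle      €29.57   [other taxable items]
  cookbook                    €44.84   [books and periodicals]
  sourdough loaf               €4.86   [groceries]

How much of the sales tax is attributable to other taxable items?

Wall clock €46.27: other taxable items → 3.75% → €1.74
Stainless water bottle €29.57: other taxable items → 3.75% → €1.11
Tax on other taxable items = €1.74 + €1.11 = €2.85

€2.85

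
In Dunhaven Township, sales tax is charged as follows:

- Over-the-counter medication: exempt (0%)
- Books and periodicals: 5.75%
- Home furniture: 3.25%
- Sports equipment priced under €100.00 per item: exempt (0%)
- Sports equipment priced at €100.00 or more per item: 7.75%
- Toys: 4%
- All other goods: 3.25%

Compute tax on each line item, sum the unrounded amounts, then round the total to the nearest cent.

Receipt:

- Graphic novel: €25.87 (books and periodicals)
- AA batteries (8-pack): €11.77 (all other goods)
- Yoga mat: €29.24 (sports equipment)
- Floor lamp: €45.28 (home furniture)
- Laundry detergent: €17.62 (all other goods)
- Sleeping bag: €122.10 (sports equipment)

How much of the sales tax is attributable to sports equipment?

Yoga mat €29.24: sports equipment, under €100.00 → 0% → €0.00
Sleeping bag €122.10: sports equipment, €100.00 or more → 7.75% → €9.46275
Tax on sports equipment: unrounded sum = €9.46275 → €9.46

€9.46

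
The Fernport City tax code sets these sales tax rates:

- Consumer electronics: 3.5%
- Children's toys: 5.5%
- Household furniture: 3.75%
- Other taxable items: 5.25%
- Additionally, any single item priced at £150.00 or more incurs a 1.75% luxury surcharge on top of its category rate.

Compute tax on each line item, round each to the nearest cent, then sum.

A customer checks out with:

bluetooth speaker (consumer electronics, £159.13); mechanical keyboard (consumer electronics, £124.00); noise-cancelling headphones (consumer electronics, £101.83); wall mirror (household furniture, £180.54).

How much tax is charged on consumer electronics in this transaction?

Bluetooth speaker £159.13: consumer electronics → 3.5% + 1.75% surcharge = 5.25% → £8.35
Mechanical keyboard £124.00: consumer electronics → 3.5% → £4.34
Noise-cancelling headphones £101.83: consumer electronics → 3.5% → £3.56
Tax on consumer electronics = £8.35 + £4.34 + £3.56 = £16.25

£16.25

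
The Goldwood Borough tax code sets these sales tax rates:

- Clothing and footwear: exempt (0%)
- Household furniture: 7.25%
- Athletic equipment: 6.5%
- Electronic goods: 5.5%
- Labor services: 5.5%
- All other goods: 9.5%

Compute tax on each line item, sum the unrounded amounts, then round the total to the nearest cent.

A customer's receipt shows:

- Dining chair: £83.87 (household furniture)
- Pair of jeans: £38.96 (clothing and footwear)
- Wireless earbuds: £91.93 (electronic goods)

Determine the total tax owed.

Dining chair £83.87: household furniture → 7.25% → £6.080575
Pair of jeans £38.96: clothing and footwear → 0% → £0.00
Wireless earbuds £91.93: electronic goods → 5.5% → £5.05615
Unrounded tax sum = £11.136725 → £11.14

£11.14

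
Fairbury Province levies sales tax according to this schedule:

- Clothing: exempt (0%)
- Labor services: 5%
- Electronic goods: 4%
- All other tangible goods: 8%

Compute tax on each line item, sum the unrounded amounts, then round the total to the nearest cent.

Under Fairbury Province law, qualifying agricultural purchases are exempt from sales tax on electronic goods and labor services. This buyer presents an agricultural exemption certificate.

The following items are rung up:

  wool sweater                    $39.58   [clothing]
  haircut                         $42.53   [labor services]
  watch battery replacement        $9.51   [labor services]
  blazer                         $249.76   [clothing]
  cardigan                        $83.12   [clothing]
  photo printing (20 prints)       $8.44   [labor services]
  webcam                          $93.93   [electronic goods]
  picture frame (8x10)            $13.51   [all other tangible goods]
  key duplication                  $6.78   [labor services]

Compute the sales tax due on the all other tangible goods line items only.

Picture frame (8x10) $13.51: all other tangible goods → 8% → $1.0808
Tax on all other tangible goods: unrounded sum = $1.0808 → $1.08

$1.08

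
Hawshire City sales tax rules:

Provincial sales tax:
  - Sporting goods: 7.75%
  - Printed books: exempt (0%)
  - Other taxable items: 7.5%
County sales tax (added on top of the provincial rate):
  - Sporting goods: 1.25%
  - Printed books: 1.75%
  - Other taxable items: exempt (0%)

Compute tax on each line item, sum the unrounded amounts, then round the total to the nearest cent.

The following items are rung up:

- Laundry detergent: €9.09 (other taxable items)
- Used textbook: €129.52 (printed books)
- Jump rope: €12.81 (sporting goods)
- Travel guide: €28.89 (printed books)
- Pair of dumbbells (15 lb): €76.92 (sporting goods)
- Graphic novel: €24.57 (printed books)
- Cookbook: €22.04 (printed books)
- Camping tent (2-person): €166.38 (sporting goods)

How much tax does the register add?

€27.32

Laundry detergent €9.09: other taxable items → 7.5% + 0% county = 7.5% → €0.68175
Used textbook €129.52: printed books → 0% + 1.75% county = 1.75% → €2.2666
Jump rope €12.81: sporting goods → 7.75% + 1.25% county = 9% → €1.1529
Travel guide €28.89: printed books → 0% + 1.75% county = 1.75% → €0.505575
Pair of dumbbells (15 lb) €76.92: sporting goods → 7.75% + 1.25% county = 9% → €6.9228
Graphic novel €24.57: printed books → 0% + 1.75% county = 1.75% → €0.429975
Cookbook €22.04: printed books → 0% + 1.75% county = 1.75% → €0.3857
Camping tent (2-person) €166.38: sporting goods → 7.75% + 1.25% county = 9% → €14.9742
Unrounded tax sum = €27.3195 → €27.32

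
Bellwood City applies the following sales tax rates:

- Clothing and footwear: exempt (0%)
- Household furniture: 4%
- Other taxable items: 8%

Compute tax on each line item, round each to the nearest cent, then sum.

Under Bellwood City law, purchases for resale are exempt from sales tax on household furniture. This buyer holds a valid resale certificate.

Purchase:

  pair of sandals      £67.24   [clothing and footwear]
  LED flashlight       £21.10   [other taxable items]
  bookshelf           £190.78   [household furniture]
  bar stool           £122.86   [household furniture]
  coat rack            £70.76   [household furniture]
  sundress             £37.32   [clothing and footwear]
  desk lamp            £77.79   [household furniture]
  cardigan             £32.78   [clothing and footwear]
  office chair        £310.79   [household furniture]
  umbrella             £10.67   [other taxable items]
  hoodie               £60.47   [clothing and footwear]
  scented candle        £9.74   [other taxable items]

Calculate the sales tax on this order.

Pair of sandals £67.24: clothing and footwear → 0% → £0.00
LED flashlight £21.10: other taxable items → 8% → £1.69
Bookshelf £190.78: household furniture, buyer-exempt → 0% → £0.00
Bar stool £122.86: household furniture, buyer-exempt → 0% → £0.00
Coat rack £70.76: household furniture, buyer-exempt → 0% → £0.00
Sundress £37.32: clothing and footwear → 0% → £0.00
Desk lamp £77.79: household furniture, buyer-exempt → 0% → £0.00
Cardigan £32.78: clothing and footwear → 0% → £0.00
Office chair £310.79: household furniture, buyer-exempt → 0% → £0.00
Umbrella £10.67: other taxable items → 8% → £0.85
Hoodie £60.47: clothing and footwear → 0% → £0.00
Scented candle £9.74: other taxable items → 8% → £0.78
Total tax = £1.69 + £0.85 + £0.78 = £3.32

£3.32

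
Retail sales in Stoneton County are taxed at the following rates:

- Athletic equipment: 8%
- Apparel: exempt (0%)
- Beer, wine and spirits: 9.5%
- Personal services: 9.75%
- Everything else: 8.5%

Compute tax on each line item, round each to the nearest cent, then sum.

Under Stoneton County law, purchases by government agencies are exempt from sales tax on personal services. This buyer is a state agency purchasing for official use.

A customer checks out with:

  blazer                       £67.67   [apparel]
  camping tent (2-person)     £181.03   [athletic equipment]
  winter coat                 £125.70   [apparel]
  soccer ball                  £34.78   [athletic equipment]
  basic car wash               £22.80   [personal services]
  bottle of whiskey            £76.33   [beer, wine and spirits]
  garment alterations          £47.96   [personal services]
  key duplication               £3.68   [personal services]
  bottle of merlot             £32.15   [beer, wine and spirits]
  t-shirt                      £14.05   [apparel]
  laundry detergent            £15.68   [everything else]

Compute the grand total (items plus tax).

Blazer £67.67: apparel → 0% → £0.00
Camping tent (2-person) £181.03: athletic equipment → 8% → £14.48
Winter coat £125.70: apparel → 0% → £0.00
Soccer ball £34.78: athletic equipment → 8% → £2.78
Basic car wash £22.80: personal services, buyer-exempt → 0% → £0.00
Bottle of whiskey £76.33: beer, wine and spirits → 9.5% → £7.25
Garment alterations £47.96: personal services, buyer-exempt → 0% → £0.00
Key duplication £3.68: personal services, buyer-exempt → 0% → £0.00
Bottle of merlot £32.15: beer, wine and spirits → 9.5% → £3.05
T-shirt £14.05: apparel → 0% → £0.00
Laundry detergent £15.68: everything else → 8.5% → £1.33
Subtotal = £621.83; tax = £28.89; total due = £650.72

£650.72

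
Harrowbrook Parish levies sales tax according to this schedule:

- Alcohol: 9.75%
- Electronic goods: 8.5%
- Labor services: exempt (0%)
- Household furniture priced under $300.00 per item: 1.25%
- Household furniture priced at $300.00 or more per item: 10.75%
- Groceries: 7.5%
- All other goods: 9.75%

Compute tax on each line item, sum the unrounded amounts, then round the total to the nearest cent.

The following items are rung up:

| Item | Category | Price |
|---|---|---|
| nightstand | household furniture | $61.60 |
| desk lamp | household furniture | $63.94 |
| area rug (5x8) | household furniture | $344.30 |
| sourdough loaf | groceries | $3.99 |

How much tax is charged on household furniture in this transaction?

$38.58

Nightstand $61.60: household furniture, under $300.00 → 1.25% → $0.77
Desk lamp $63.94: household furniture, under $300.00 → 1.25% → $0.79925
Area rug (5x8) $344.30: household furniture, $300.00 or more → 10.75% → $37.01225
Tax on household furniture: unrounded sum = $38.5815 → $38.58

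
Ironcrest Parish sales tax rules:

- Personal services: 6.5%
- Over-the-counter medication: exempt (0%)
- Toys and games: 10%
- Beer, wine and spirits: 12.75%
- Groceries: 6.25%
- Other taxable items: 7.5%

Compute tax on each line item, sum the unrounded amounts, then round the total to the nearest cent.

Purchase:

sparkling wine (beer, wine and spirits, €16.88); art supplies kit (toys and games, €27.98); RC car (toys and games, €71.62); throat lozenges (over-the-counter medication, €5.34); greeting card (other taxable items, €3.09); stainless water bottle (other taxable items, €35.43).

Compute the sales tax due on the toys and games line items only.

€9.96

Art supplies kit €27.98: toys and games → 10% → €2.798
RC car €71.62: toys and games → 10% → €7.162
Tax on toys and games: unrounded sum = €9.96 → €9.96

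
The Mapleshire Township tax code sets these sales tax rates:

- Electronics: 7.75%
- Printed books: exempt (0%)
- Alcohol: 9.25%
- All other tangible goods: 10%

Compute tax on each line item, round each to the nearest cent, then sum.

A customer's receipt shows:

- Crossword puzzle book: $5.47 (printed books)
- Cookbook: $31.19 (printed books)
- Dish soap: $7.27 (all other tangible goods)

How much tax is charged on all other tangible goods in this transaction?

Dish soap $7.27: all other tangible goods → 10% → $0.73
Tax on all other tangible goods = $0.73

$0.73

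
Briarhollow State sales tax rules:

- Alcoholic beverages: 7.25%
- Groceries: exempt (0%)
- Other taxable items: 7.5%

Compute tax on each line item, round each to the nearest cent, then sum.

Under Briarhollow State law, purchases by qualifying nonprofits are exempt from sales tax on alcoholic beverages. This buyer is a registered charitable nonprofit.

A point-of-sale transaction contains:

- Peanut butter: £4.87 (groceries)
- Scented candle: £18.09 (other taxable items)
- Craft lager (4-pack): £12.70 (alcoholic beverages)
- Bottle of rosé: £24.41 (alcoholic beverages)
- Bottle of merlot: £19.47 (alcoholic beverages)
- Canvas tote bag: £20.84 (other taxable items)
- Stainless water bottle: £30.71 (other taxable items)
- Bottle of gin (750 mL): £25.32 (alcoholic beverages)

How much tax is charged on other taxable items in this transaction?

Scented candle £18.09: other taxable items → 7.5% → £1.36
Canvas tote bag £20.84: other taxable items → 7.5% → £1.56
Stainless water bottle £30.71: other taxable items → 7.5% → £2.30
Tax on other taxable items = £1.36 + £1.56 + £2.30 = £5.22

£5.22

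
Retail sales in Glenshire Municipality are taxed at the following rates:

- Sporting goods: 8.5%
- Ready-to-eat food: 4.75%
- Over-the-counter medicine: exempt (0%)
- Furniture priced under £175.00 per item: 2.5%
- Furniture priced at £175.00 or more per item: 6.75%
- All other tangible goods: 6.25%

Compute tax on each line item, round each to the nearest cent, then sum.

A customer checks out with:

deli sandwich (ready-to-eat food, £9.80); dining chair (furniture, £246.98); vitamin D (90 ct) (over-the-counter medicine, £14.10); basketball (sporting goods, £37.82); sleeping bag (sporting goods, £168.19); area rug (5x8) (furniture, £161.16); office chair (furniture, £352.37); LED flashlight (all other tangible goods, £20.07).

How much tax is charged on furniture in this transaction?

Dining chair £246.98: furniture, £175.00 or more → 6.75% → £16.67
Area rug (5x8) £161.16: furniture, under £175.00 → 2.5% → £4.03
Office chair £352.37: furniture, £175.00 or more → 6.75% → £23.78
Tax on furniture = £16.67 + £4.03 + £23.78 = £44.48

£44.48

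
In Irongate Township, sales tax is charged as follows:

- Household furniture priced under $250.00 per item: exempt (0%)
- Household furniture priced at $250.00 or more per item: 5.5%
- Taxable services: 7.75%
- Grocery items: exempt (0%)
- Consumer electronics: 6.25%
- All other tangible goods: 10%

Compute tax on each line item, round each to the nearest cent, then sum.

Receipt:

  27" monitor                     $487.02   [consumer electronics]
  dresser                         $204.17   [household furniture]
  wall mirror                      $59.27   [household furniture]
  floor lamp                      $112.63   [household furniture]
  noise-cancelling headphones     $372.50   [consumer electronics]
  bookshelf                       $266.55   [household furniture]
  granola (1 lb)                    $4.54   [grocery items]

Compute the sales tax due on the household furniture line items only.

Dresser $204.17: household furniture, under $250.00 → 0% → $0.00
Wall mirror $59.27: household furniture, under $250.00 → 0% → $0.00
Floor lamp $112.63: household furniture, under $250.00 → 0% → $0.00
Bookshelf $266.55: household furniture, $250.00 or more → 5.5% → $14.66
Tax on household furniture = $0.00 + $0.00 + $0.00 + $14.66 = $14.66

$14.66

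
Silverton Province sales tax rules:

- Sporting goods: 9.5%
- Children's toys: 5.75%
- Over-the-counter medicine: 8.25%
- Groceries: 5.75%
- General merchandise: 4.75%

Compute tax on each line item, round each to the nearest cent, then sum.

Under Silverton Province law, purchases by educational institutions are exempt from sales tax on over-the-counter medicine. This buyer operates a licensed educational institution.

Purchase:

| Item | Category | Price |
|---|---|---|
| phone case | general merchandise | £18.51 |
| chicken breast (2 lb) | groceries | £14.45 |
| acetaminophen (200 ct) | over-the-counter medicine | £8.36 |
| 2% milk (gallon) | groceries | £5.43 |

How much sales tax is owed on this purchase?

Phone case £18.51: general merchandise → 4.75% → £0.88
Chicken breast (2 lb) £14.45: groceries → 5.75% → £0.83
Acetaminophen (200 ct) £8.36: over-the-counter medicine, buyer-exempt → 0% → £0.00
2% milk (gallon) £5.43: groceries → 5.75% → £0.31
Total tax = £0.88 + £0.83 + £0.31 = £2.02

£2.02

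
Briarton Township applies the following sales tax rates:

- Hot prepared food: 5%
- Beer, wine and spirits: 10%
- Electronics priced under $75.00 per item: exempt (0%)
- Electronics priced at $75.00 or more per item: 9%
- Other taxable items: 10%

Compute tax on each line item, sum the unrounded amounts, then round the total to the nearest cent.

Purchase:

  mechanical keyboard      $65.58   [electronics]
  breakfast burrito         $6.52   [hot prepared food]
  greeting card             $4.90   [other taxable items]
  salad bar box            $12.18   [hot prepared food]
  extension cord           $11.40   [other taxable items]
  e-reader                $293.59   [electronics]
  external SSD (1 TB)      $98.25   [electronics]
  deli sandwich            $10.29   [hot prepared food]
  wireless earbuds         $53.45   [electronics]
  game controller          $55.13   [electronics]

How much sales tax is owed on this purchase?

Mechanical keyboard $65.58: electronics, under $75.00 → 0% → $0.00
Breakfast burrito $6.52: hot prepared food → 5% → $0.326
Greeting card $4.90: other taxable items → 10% → $0.49
Salad bar box $12.18: hot prepared food → 5% → $0.609
Extension cord $11.40: other taxable items → 10% → $1.14
E-reader $293.59: electronics, $75.00 or more → 9% → $26.4231
External SSD (1 TB) $98.25: electronics, $75.00 or more → 9% → $8.8425
Deli sandwich $10.29: hot prepared food → 5% → $0.5145
Wireless earbuds $53.45: electronics, under $75.00 → 0% → $0.00
Game controller $55.13: electronics, under $75.00 → 0% → $0.00
Unrounded tax sum = $38.3451 → $38.35

$38.35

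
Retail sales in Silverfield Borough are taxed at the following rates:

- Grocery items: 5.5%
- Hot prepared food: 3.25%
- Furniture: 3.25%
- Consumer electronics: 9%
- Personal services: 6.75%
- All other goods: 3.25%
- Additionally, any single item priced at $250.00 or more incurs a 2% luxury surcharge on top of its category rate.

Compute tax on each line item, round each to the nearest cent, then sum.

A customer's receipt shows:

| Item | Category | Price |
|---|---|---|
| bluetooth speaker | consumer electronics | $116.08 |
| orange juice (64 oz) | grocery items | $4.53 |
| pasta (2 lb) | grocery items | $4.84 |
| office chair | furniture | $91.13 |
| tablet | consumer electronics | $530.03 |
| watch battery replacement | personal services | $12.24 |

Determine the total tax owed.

Bluetooth speaker $116.08: consumer electronics → 9% → $10.45
Orange juice (64 oz) $4.53: grocery items → 5.5% → $0.25
Pasta (2 lb) $4.84: grocery items → 5.5% → $0.27
Office chair $91.13: furniture → 3.25% → $2.96
Tablet $530.03: consumer electronics → 9% + 2% surcharge = 11% → $58.30
Watch battery replacement $12.24: personal services → 6.75% → $0.83
Total tax = $10.45 + $0.25 + $0.27 + $2.96 + $58.30 + $0.83 = $73.06

$73.06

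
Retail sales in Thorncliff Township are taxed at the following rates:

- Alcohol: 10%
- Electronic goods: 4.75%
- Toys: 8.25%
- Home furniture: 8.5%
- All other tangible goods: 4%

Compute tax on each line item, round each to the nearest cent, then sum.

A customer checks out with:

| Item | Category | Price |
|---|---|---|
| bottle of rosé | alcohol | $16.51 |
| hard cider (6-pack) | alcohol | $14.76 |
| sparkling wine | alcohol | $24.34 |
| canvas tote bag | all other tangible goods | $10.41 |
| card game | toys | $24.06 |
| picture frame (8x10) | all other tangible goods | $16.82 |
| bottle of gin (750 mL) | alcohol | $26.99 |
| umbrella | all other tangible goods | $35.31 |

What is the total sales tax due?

Bottle of rosé $16.51: alcohol → 10% → $1.65
Hard cider (6-pack) $14.76: alcohol → 10% → $1.48
Sparkling wine $24.34: alcohol → 10% → $2.43
Canvas tote bag $10.41: all other tangible goods → 4% → $0.42
Card game $24.06: toys → 8.25% → $1.98
Picture frame (8x10) $16.82: all other tangible goods → 4% → $0.67
Bottle of gin (750 mL) $26.99: alcohol → 10% → $2.70
Umbrella $35.31: all other tangible goods → 4% → $1.41
Total tax = $1.65 + $1.48 + $2.43 + $0.42 + $1.98 + $0.67 + $2.70 + $1.41 = $12.74

$12.74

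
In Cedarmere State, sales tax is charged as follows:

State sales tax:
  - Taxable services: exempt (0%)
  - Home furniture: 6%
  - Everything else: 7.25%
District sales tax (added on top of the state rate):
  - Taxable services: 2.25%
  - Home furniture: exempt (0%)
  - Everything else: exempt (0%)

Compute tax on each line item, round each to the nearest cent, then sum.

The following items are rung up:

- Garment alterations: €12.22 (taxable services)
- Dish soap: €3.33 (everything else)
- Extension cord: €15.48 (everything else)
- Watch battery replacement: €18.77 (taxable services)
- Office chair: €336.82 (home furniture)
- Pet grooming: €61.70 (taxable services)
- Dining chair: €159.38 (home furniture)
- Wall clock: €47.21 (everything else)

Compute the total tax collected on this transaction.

€36.63

Garment alterations €12.22: taxable services → 0% + 2.25% district = 2.25% → €0.27
Dish soap €3.33: everything else → 7.25% + 0% district = 7.25% → €0.24
Extension cord €15.48: everything else → 7.25% + 0% district = 7.25% → €1.12
Watch battery replacement €18.77: taxable services → 0% + 2.25% district = 2.25% → €0.42
Office chair €336.82: home furniture → 6% + 0% district = 6% → €20.21
Pet grooming €61.70: taxable services → 0% + 2.25% district = 2.25% → €1.39
Dining chair €159.38: home furniture → 6% + 0% district = 6% → €9.56
Wall clock €47.21: everything else → 7.25% + 0% district = 7.25% → €3.42
Total tax = €0.27 + €0.24 + €1.12 + €0.42 + €20.21 + €1.39 + €9.56 + €3.42 = €36.63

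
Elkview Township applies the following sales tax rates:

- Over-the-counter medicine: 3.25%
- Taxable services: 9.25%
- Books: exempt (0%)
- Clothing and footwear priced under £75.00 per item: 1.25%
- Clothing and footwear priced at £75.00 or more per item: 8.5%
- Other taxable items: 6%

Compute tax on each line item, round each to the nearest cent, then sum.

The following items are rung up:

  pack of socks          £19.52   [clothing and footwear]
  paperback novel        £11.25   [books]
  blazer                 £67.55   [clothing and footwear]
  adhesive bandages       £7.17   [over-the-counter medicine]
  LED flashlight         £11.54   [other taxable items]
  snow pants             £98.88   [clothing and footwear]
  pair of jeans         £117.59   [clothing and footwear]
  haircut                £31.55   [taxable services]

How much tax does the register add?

£23.32

Pack of socks £19.52: clothing and footwear, under £75.00 → 1.25% → £0.24
Paperback novel £11.25: books → 0% → £0.00
Blazer £67.55: clothing and footwear, under £75.00 → 1.25% → £0.84
Adhesive bandages £7.17: over-the-counter medicine → 3.25% → £0.23
LED flashlight £11.54: other taxable items → 6% → £0.69
Snow pants £98.88: clothing and footwear, £75.00 or more → 8.5% → £8.40
Pair of jeans £117.59: clothing and footwear, £75.00 or more → 8.5% → £10.00
Haircut £31.55: taxable services → 9.25% → £2.92
Total tax = £0.24 + £0.84 + £0.23 + £0.69 + £8.40 + £10.00 + £2.92 = £23.32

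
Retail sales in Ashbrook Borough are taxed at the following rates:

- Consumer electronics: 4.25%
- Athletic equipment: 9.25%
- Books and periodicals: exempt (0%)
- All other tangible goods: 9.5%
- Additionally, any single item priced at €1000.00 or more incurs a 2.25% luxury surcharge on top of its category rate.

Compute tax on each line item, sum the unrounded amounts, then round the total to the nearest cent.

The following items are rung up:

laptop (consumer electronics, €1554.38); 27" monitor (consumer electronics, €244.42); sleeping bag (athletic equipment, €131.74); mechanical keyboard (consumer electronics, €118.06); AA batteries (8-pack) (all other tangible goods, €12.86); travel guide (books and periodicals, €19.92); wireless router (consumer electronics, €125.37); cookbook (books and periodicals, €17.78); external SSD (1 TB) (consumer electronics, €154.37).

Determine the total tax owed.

Laptop €1554.38: consumer electronics → 4.25% + 2.25% surcharge = 6.5% → €101.0347
27" monitor €244.42: consumer electronics → 4.25% → €10.38785
Sleeping bag €131.74: athletic equipment → 9.25% → €12.18595
Mechanical keyboard €118.06: consumer electronics → 4.25% → €5.01755
AA batteries (8-pack) €12.86: all other tangible goods → 9.5% → €1.2217
Travel guide €19.92: books and periodicals → 0% → €0.00
Wireless router €125.37: consumer electronics → 4.25% → €5.328225
Cookbook €17.78: books and periodicals → 0% → €0.00
External SSD (1 TB) €154.37: consumer electronics → 4.25% → €6.560725
Unrounded tax sum = €141.7367 → €141.74

€141.74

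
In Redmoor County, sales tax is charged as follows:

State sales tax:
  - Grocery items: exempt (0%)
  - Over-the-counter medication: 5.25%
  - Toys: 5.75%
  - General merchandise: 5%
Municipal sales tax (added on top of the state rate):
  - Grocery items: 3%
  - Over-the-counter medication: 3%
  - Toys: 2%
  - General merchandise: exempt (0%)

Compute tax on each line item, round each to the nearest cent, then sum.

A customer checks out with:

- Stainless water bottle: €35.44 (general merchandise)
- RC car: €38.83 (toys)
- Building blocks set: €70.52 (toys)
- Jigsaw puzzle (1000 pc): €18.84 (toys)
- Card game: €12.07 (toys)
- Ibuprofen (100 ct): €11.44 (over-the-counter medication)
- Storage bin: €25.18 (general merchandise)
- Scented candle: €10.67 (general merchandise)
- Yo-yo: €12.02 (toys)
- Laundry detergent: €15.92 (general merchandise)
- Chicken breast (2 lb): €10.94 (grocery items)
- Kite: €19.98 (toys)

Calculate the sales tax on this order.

Stainless water bottle €35.44: general merchandise → 5% + 0% municipal = 5% → €1.77
RC car €38.83: toys → 5.75% + 2% municipal = 7.75% → €3.01
Building blocks set €70.52: toys → 5.75% + 2% municipal = 7.75% → €5.47
Jigsaw puzzle (1000 pc) €18.84: toys → 5.75% + 2% municipal = 7.75% → €1.46
Card game €12.07: toys → 5.75% + 2% municipal = 7.75% → €0.94
Ibuprofen (100 ct) €11.44: over-the-counter medication → 5.25% + 3% municipal = 8.25% → €0.94
Storage bin €25.18: general merchandise → 5% + 0% municipal = 5% → €1.26
Scented candle €10.67: general merchandise → 5% + 0% municipal = 5% → €0.53
Yo-yo €12.02: toys → 5.75% + 2% municipal = 7.75% → €0.93
Laundry detergent €15.92: general merchandise → 5% + 0% municipal = 5% → €0.80
Chicken breast (2 lb) €10.94: grocery items → 0% + 3% municipal = 3% → €0.33
Kite €19.98: toys → 5.75% + 2% municipal = 7.75% → €1.55
Total tax = €1.77 + €3.01 + €5.47 + €1.46 + €0.94 + €0.94 + €1.26 + €0.53 + €0.93 + €0.80 + €0.33 + €1.55 = €18.99

€18.99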